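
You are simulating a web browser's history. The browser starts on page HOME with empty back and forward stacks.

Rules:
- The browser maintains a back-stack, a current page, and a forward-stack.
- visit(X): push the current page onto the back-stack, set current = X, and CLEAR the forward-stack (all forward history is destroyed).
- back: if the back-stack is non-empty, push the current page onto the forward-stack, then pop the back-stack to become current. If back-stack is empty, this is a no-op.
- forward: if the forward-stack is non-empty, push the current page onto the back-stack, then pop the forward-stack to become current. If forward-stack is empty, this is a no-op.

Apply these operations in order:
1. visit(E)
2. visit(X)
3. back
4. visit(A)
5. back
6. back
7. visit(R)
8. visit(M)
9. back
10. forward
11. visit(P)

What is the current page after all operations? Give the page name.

Answer: P

Derivation:
After 1 (visit(E)): cur=E back=1 fwd=0
After 2 (visit(X)): cur=X back=2 fwd=0
After 3 (back): cur=E back=1 fwd=1
After 4 (visit(A)): cur=A back=2 fwd=0
After 5 (back): cur=E back=1 fwd=1
After 6 (back): cur=HOME back=0 fwd=2
After 7 (visit(R)): cur=R back=1 fwd=0
After 8 (visit(M)): cur=M back=2 fwd=0
After 9 (back): cur=R back=1 fwd=1
After 10 (forward): cur=M back=2 fwd=0
After 11 (visit(P)): cur=P back=3 fwd=0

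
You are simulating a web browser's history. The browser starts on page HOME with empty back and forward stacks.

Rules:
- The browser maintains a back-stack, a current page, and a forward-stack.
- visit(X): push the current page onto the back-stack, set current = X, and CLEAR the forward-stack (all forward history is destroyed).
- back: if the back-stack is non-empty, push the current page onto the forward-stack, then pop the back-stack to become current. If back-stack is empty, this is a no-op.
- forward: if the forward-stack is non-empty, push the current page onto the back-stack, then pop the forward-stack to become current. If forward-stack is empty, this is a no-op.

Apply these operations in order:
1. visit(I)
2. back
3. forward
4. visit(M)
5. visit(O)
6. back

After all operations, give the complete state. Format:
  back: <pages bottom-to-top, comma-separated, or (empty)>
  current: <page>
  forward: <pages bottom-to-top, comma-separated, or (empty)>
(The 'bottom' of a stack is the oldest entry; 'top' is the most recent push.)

Answer: back: HOME,I
current: M
forward: O

Derivation:
After 1 (visit(I)): cur=I back=1 fwd=0
After 2 (back): cur=HOME back=0 fwd=1
After 3 (forward): cur=I back=1 fwd=0
After 4 (visit(M)): cur=M back=2 fwd=0
After 5 (visit(O)): cur=O back=3 fwd=0
After 6 (back): cur=M back=2 fwd=1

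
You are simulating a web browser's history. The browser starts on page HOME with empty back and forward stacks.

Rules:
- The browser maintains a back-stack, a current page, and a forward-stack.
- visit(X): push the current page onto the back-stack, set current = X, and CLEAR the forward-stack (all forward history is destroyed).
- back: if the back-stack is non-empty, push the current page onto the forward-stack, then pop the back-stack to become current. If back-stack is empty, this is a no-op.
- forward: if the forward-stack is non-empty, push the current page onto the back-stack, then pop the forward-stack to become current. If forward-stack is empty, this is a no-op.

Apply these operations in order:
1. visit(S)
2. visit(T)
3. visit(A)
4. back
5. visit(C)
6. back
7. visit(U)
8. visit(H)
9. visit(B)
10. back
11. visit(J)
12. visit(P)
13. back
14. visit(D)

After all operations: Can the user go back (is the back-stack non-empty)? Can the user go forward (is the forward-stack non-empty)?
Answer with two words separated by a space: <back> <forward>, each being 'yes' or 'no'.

Answer: yes no

Derivation:
After 1 (visit(S)): cur=S back=1 fwd=0
After 2 (visit(T)): cur=T back=2 fwd=0
After 3 (visit(A)): cur=A back=3 fwd=0
After 4 (back): cur=T back=2 fwd=1
After 5 (visit(C)): cur=C back=3 fwd=0
After 6 (back): cur=T back=2 fwd=1
After 7 (visit(U)): cur=U back=3 fwd=0
After 8 (visit(H)): cur=H back=4 fwd=0
After 9 (visit(B)): cur=B back=5 fwd=0
After 10 (back): cur=H back=4 fwd=1
After 11 (visit(J)): cur=J back=5 fwd=0
After 12 (visit(P)): cur=P back=6 fwd=0
After 13 (back): cur=J back=5 fwd=1
After 14 (visit(D)): cur=D back=6 fwd=0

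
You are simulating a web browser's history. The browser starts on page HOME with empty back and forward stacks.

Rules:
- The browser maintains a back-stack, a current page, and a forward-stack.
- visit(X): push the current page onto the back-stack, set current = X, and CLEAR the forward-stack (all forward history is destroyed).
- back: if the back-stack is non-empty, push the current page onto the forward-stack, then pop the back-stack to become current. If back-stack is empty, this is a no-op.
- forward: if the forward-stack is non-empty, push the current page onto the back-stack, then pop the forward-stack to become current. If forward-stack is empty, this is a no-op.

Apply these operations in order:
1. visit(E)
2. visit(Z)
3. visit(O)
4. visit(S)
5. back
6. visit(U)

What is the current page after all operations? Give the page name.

After 1 (visit(E)): cur=E back=1 fwd=0
After 2 (visit(Z)): cur=Z back=2 fwd=0
After 3 (visit(O)): cur=O back=3 fwd=0
After 4 (visit(S)): cur=S back=4 fwd=0
After 5 (back): cur=O back=3 fwd=1
After 6 (visit(U)): cur=U back=4 fwd=0

Answer: U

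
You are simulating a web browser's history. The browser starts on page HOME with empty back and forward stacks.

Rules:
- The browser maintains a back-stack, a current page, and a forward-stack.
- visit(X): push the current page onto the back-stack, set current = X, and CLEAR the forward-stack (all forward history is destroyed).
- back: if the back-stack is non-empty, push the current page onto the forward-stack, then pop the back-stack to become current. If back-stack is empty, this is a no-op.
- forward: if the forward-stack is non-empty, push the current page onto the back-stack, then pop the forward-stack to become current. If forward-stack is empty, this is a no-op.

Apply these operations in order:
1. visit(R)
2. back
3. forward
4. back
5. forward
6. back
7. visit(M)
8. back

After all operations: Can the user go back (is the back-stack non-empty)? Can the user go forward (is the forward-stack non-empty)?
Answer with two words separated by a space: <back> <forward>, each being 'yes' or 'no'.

After 1 (visit(R)): cur=R back=1 fwd=0
After 2 (back): cur=HOME back=0 fwd=1
After 3 (forward): cur=R back=1 fwd=0
After 4 (back): cur=HOME back=0 fwd=1
After 5 (forward): cur=R back=1 fwd=0
After 6 (back): cur=HOME back=0 fwd=1
After 7 (visit(M)): cur=M back=1 fwd=0
After 8 (back): cur=HOME back=0 fwd=1

Answer: no yes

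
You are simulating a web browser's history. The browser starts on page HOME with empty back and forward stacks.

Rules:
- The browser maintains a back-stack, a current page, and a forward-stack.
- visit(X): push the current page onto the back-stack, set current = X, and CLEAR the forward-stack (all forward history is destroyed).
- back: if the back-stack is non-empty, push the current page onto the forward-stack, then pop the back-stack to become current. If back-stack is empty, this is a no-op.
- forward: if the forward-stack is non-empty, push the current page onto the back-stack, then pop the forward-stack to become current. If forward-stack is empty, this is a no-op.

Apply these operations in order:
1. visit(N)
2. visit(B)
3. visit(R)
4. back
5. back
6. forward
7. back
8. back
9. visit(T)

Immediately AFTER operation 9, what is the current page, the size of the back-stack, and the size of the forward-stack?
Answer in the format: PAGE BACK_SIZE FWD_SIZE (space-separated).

After 1 (visit(N)): cur=N back=1 fwd=0
After 2 (visit(B)): cur=B back=2 fwd=0
After 3 (visit(R)): cur=R back=3 fwd=0
After 4 (back): cur=B back=2 fwd=1
After 5 (back): cur=N back=1 fwd=2
After 6 (forward): cur=B back=2 fwd=1
After 7 (back): cur=N back=1 fwd=2
After 8 (back): cur=HOME back=0 fwd=3
After 9 (visit(T)): cur=T back=1 fwd=0

T 1 0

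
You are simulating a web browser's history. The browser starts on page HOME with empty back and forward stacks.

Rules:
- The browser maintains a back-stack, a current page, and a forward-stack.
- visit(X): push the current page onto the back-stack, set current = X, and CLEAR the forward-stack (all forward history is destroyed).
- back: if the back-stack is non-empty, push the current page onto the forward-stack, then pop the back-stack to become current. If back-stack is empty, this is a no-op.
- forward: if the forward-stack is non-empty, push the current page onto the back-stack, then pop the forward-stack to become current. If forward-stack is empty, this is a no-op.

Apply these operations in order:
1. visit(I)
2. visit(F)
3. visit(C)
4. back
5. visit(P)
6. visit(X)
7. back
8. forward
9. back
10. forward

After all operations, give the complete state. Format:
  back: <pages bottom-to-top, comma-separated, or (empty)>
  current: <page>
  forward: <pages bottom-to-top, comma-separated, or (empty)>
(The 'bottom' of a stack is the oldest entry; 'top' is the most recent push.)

Answer: back: HOME,I,F,P
current: X
forward: (empty)

Derivation:
After 1 (visit(I)): cur=I back=1 fwd=0
After 2 (visit(F)): cur=F back=2 fwd=0
After 3 (visit(C)): cur=C back=3 fwd=0
After 4 (back): cur=F back=2 fwd=1
After 5 (visit(P)): cur=P back=3 fwd=0
After 6 (visit(X)): cur=X back=4 fwd=0
After 7 (back): cur=P back=3 fwd=1
After 8 (forward): cur=X back=4 fwd=0
After 9 (back): cur=P back=3 fwd=1
After 10 (forward): cur=X back=4 fwd=0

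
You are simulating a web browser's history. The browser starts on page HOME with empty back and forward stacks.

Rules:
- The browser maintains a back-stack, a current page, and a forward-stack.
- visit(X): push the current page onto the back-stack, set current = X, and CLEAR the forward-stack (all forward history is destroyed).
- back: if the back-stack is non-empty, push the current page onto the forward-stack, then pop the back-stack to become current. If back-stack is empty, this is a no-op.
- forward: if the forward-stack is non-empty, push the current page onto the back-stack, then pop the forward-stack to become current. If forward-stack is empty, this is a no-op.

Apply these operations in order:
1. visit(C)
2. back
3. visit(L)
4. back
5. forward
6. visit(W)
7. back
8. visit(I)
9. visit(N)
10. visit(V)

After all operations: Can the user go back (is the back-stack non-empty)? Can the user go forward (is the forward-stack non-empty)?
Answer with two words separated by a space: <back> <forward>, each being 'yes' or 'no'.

After 1 (visit(C)): cur=C back=1 fwd=0
After 2 (back): cur=HOME back=0 fwd=1
After 3 (visit(L)): cur=L back=1 fwd=0
After 4 (back): cur=HOME back=0 fwd=1
After 5 (forward): cur=L back=1 fwd=0
After 6 (visit(W)): cur=W back=2 fwd=0
After 7 (back): cur=L back=1 fwd=1
After 8 (visit(I)): cur=I back=2 fwd=0
After 9 (visit(N)): cur=N back=3 fwd=0
After 10 (visit(V)): cur=V back=4 fwd=0

Answer: yes no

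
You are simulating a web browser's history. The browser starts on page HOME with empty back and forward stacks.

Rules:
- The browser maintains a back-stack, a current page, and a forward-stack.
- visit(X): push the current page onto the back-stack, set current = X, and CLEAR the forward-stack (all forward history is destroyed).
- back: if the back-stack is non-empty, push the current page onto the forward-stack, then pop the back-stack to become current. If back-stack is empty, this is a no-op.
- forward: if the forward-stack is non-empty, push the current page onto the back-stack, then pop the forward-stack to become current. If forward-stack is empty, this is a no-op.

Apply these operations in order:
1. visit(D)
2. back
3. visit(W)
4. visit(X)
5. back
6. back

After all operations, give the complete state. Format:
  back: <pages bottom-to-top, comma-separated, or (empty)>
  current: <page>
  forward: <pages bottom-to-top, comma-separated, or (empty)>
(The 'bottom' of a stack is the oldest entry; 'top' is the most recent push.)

Answer: back: (empty)
current: HOME
forward: X,W

Derivation:
After 1 (visit(D)): cur=D back=1 fwd=0
After 2 (back): cur=HOME back=0 fwd=1
After 3 (visit(W)): cur=W back=1 fwd=0
After 4 (visit(X)): cur=X back=2 fwd=0
After 5 (back): cur=W back=1 fwd=1
After 6 (back): cur=HOME back=0 fwd=2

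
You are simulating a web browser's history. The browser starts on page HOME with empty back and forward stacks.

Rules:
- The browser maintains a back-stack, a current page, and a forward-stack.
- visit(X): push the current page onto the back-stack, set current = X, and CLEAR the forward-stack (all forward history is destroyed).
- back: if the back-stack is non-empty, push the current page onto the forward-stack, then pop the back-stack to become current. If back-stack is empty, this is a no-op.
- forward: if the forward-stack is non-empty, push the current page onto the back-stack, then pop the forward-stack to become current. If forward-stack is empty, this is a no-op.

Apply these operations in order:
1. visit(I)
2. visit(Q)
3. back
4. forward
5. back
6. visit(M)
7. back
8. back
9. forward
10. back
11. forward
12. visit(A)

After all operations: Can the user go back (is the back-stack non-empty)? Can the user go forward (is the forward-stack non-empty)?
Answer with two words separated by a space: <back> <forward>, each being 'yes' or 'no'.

Answer: yes no

Derivation:
After 1 (visit(I)): cur=I back=1 fwd=0
After 2 (visit(Q)): cur=Q back=2 fwd=0
After 3 (back): cur=I back=1 fwd=1
After 4 (forward): cur=Q back=2 fwd=0
After 5 (back): cur=I back=1 fwd=1
After 6 (visit(M)): cur=M back=2 fwd=0
After 7 (back): cur=I back=1 fwd=1
After 8 (back): cur=HOME back=0 fwd=2
After 9 (forward): cur=I back=1 fwd=1
After 10 (back): cur=HOME back=0 fwd=2
After 11 (forward): cur=I back=1 fwd=1
After 12 (visit(A)): cur=A back=2 fwd=0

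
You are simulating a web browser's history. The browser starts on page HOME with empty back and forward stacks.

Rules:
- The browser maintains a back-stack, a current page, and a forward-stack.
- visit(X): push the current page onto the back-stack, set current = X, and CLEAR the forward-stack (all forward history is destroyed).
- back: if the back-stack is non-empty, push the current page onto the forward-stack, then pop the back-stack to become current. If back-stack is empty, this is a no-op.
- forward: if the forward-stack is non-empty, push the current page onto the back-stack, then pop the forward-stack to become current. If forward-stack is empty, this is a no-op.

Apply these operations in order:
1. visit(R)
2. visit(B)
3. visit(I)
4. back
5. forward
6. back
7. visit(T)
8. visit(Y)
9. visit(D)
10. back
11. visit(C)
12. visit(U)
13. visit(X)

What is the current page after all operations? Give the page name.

Answer: X

Derivation:
After 1 (visit(R)): cur=R back=1 fwd=0
After 2 (visit(B)): cur=B back=2 fwd=0
After 3 (visit(I)): cur=I back=3 fwd=0
After 4 (back): cur=B back=2 fwd=1
After 5 (forward): cur=I back=3 fwd=0
After 6 (back): cur=B back=2 fwd=1
After 7 (visit(T)): cur=T back=3 fwd=0
After 8 (visit(Y)): cur=Y back=4 fwd=0
After 9 (visit(D)): cur=D back=5 fwd=0
After 10 (back): cur=Y back=4 fwd=1
After 11 (visit(C)): cur=C back=5 fwd=0
After 12 (visit(U)): cur=U back=6 fwd=0
After 13 (visit(X)): cur=X back=7 fwd=0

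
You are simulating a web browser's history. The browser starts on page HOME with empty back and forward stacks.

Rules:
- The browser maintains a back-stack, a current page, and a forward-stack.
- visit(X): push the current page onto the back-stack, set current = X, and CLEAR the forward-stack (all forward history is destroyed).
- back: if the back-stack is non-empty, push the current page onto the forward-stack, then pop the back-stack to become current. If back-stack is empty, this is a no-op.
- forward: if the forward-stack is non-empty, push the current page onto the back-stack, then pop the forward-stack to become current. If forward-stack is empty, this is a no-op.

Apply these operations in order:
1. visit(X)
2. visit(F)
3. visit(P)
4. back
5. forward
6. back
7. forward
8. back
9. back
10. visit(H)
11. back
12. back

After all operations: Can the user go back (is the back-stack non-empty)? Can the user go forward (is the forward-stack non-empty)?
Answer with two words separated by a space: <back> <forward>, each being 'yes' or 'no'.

After 1 (visit(X)): cur=X back=1 fwd=0
After 2 (visit(F)): cur=F back=2 fwd=0
After 3 (visit(P)): cur=P back=3 fwd=0
After 4 (back): cur=F back=2 fwd=1
After 5 (forward): cur=P back=3 fwd=0
After 6 (back): cur=F back=2 fwd=1
After 7 (forward): cur=P back=3 fwd=0
After 8 (back): cur=F back=2 fwd=1
After 9 (back): cur=X back=1 fwd=2
After 10 (visit(H)): cur=H back=2 fwd=0
After 11 (back): cur=X back=1 fwd=1
After 12 (back): cur=HOME back=0 fwd=2

Answer: no yes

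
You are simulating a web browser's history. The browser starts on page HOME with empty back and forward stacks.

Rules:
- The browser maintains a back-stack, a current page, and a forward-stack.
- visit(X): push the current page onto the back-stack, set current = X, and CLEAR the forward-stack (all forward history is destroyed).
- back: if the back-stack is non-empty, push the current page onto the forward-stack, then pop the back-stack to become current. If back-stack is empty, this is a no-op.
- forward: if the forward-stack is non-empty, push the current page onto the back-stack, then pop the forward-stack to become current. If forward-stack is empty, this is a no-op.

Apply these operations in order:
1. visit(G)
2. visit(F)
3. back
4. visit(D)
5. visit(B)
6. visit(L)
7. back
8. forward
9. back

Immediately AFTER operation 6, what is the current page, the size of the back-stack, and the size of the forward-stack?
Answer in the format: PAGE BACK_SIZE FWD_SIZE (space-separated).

After 1 (visit(G)): cur=G back=1 fwd=0
After 2 (visit(F)): cur=F back=2 fwd=0
After 3 (back): cur=G back=1 fwd=1
After 4 (visit(D)): cur=D back=2 fwd=0
After 5 (visit(B)): cur=B back=3 fwd=0
After 6 (visit(L)): cur=L back=4 fwd=0

L 4 0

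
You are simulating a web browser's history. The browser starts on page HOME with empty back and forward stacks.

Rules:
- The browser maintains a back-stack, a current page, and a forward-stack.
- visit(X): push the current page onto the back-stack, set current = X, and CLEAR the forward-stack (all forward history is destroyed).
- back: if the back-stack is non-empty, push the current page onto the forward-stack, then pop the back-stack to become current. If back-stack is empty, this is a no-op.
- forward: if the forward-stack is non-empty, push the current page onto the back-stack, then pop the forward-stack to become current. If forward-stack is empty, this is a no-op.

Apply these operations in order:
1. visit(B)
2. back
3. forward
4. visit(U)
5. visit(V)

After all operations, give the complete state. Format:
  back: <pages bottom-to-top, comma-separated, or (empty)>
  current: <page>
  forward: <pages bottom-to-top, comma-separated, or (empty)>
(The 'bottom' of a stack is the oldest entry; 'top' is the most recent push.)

Answer: back: HOME,B,U
current: V
forward: (empty)

Derivation:
After 1 (visit(B)): cur=B back=1 fwd=0
After 2 (back): cur=HOME back=0 fwd=1
After 3 (forward): cur=B back=1 fwd=0
After 4 (visit(U)): cur=U back=2 fwd=0
After 5 (visit(V)): cur=V back=3 fwd=0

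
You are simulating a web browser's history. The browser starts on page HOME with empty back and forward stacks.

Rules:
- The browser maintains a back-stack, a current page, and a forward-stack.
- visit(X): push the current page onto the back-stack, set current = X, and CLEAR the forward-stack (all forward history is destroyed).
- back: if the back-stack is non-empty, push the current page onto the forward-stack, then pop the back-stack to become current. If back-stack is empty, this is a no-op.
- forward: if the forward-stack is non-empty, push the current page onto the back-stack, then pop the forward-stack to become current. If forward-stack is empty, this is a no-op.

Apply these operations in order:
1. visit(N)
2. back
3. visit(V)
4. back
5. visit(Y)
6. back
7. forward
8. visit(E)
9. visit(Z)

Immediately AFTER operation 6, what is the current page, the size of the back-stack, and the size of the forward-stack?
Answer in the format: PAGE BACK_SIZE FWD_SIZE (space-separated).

After 1 (visit(N)): cur=N back=1 fwd=0
After 2 (back): cur=HOME back=0 fwd=1
After 3 (visit(V)): cur=V back=1 fwd=0
After 4 (back): cur=HOME back=0 fwd=1
After 5 (visit(Y)): cur=Y back=1 fwd=0
After 6 (back): cur=HOME back=0 fwd=1

HOME 0 1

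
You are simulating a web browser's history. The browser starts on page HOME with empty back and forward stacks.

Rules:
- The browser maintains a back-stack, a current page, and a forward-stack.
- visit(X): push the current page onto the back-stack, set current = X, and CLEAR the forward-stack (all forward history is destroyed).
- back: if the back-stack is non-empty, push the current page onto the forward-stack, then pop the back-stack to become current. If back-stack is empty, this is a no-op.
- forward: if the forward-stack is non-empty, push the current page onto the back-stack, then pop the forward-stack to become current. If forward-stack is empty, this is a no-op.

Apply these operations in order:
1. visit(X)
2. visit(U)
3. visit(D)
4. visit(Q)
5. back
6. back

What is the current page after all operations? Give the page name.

Answer: U

Derivation:
After 1 (visit(X)): cur=X back=1 fwd=0
After 2 (visit(U)): cur=U back=2 fwd=0
After 3 (visit(D)): cur=D back=3 fwd=0
After 4 (visit(Q)): cur=Q back=4 fwd=0
After 5 (back): cur=D back=3 fwd=1
After 6 (back): cur=U back=2 fwd=2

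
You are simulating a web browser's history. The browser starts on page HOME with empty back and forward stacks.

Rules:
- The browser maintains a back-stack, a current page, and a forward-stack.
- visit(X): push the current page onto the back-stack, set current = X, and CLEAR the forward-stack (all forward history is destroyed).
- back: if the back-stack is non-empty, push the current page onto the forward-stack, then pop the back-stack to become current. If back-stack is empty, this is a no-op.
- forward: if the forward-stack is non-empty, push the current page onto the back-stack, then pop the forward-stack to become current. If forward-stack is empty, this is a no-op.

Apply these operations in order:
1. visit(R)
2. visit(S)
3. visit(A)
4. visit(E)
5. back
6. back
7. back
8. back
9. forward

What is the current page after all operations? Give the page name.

Answer: R

Derivation:
After 1 (visit(R)): cur=R back=1 fwd=0
After 2 (visit(S)): cur=S back=2 fwd=0
After 3 (visit(A)): cur=A back=3 fwd=0
After 4 (visit(E)): cur=E back=4 fwd=0
After 5 (back): cur=A back=3 fwd=1
After 6 (back): cur=S back=2 fwd=2
After 7 (back): cur=R back=1 fwd=3
After 8 (back): cur=HOME back=0 fwd=4
After 9 (forward): cur=R back=1 fwd=3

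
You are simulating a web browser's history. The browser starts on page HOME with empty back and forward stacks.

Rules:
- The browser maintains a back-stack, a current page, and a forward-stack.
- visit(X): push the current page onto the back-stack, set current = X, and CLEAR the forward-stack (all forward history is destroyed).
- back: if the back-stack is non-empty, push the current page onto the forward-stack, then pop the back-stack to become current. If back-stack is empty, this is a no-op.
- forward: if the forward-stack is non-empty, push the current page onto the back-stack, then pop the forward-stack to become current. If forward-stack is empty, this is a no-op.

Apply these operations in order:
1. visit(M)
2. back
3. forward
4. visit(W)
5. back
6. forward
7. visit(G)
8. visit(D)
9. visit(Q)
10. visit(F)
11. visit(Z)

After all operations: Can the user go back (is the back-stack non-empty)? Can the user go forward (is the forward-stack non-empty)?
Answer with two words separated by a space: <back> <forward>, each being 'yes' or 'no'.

After 1 (visit(M)): cur=M back=1 fwd=0
After 2 (back): cur=HOME back=0 fwd=1
After 3 (forward): cur=M back=1 fwd=0
After 4 (visit(W)): cur=W back=2 fwd=0
After 5 (back): cur=M back=1 fwd=1
After 6 (forward): cur=W back=2 fwd=0
After 7 (visit(G)): cur=G back=3 fwd=0
After 8 (visit(D)): cur=D back=4 fwd=0
After 9 (visit(Q)): cur=Q back=5 fwd=0
After 10 (visit(F)): cur=F back=6 fwd=0
After 11 (visit(Z)): cur=Z back=7 fwd=0

Answer: yes no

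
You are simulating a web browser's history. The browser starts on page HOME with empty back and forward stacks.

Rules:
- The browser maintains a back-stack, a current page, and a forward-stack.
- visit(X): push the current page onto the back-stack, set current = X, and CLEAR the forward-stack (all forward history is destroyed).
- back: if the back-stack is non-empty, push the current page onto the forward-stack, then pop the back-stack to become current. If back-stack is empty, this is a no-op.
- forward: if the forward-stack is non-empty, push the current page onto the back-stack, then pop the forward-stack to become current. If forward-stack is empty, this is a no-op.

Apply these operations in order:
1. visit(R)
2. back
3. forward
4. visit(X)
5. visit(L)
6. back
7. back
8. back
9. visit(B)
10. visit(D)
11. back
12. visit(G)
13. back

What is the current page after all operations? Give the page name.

Answer: B

Derivation:
After 1 (visit(R)): cur=R back=1 fwd=0
After 2 (back): cur=HOME back=0 fwd=1
After 3 (forward): cur=R back=1 fwd=0
After 4 (visit(X)): cur=X back=2 fwd=0
After 5 (visit(L)): cur=L back=3 fwd=0
After 6 (back): cur=X back=2 fwd=1
After 7 (back): cur=R back=1 fwd=2
After 8 (back): cur=HOME back=0 fwd=3
After 9 (visit(B)): cur=B back=1 fwd=0
After 10 (visit(D)): cur=D back=2 fwd=0
After 11 (back): cur=B back=1 fwd=1
After 12 (visit(G)): cur=G back=2 fwd=0
After 13 (back): cur=B back=1 fwd=1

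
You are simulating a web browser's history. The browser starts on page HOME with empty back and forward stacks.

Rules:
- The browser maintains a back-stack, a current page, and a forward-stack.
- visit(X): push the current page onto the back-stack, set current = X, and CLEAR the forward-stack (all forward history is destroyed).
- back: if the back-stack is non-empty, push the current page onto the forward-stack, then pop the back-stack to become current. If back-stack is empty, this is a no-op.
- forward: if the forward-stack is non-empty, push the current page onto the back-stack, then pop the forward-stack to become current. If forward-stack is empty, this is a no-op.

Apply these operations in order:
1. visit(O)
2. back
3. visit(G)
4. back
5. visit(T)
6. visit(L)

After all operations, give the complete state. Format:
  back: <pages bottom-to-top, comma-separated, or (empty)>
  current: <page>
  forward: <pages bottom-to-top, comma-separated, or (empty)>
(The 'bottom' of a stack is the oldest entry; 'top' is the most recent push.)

Answer: back: HOME,T
current: L
forward: (empty)

Derivation:
After 1 (visit(O)): cur=O back=1 fwd=0
After 2 (back): cur=HOME back=0 fwd=1
After 3 (visit(G)): cur=G back=1 fwd=0
After 4 (back): cur=HOME back=0 fwd=1
After 5 (visit(T)): cur=T back=1 fwd=0
After 6 (visit(L)): cur=L back=2 fwd=0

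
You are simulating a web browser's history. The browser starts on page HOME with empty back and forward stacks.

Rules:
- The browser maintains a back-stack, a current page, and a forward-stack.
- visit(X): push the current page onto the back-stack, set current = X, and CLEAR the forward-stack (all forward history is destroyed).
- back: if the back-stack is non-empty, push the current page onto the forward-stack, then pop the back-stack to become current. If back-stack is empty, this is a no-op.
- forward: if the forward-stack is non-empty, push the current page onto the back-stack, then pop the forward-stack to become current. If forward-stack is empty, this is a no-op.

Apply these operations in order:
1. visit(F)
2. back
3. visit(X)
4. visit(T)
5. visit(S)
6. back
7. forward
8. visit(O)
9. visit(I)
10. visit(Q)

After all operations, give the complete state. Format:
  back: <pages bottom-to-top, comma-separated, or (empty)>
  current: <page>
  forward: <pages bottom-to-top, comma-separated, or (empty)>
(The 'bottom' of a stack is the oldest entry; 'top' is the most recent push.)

After 1 (visit(F)): cur=F back=1 fwd=0
After 2 (back): cur=HOME back=0 fwd=1
After 3 (visit(X)): cur=X back=1 fwd=0
After 4 (visit(T)): cur=T back=2 fwd=0
After 5 (visit(S)): cur=S back=3 fwd=0
After 6 (back): cur=T back=2 fwd=1
After 7 (forward): cur=S back=3 fwd=0
After 8 (visit(O)): cur=O back=4 fwd=0
After 9 (visit(I)): cur=I back=5 fwd=0
After 10 (visit(Q)): cur=Q back=6 fwd=0

Answer: back: HOME,X,T,S,O,I
current: Q
forward: (empty)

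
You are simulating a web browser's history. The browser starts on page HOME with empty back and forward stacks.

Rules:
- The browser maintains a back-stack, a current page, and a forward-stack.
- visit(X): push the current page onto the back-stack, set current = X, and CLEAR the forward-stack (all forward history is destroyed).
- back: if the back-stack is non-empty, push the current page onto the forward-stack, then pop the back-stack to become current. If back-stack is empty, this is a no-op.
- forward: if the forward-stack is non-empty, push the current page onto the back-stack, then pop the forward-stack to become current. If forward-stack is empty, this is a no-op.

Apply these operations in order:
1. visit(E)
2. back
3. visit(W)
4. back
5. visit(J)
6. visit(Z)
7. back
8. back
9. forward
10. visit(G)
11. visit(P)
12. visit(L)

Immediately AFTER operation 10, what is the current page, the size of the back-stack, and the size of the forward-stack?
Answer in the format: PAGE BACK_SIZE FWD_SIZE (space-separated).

After 1 (visit(E)): cur=E back=1 fwd=0
After 2 (back): cur=HOME back=0 fwd=1
After 3 (visit(W)): cur=W back=1 fwd=0
After 4 (back): cur=HOME back=0 fwd=1
After 5 (visit(J)): cur=J back=1 fwd=0
After 6 (visit(Z)): cur=Z back=2 fwd=0
After 7 (back): cur=J back=1 fwd=1
After 8 (back): cur=HOME back=0 fwd=2
After 9 (forward): cur=J back=1 fwd=1
After 10 (visit(G)): cur=G back=2 fwd=0

G 2 0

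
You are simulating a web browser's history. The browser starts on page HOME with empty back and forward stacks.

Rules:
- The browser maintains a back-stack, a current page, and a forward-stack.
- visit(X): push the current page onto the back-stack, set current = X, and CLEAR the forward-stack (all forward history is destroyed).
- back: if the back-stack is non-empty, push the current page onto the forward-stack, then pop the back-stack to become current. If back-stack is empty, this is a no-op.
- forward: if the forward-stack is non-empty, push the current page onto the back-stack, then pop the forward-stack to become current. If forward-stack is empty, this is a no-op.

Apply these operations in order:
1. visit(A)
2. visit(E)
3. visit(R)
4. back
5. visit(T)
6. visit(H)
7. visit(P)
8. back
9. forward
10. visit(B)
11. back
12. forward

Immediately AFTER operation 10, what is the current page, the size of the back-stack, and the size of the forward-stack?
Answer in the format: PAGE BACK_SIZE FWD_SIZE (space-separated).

After 1 (visit(A)): cur=A back=1 fwd=0
After 2 (visit(E)): cur=E back=2 fwd=0
After 3 (visit(R)): cur=R back=3 fwd=0
After 4 (back): cur=E back=2 fwd=1
After 5 (visit(T)): cur=T back=3 fwd=0
After 6 (visit(H)): cur=H back=4 fwd=0
After 7 (visit(P)): cur=P back=5 fwd=0
After 8 (back): cur=H back=4 fwd=1
After 9 (forward): cur=P back=5 fwd=0
After 10 (visit(B)): cur=B back=6 fwd=0

B 6 0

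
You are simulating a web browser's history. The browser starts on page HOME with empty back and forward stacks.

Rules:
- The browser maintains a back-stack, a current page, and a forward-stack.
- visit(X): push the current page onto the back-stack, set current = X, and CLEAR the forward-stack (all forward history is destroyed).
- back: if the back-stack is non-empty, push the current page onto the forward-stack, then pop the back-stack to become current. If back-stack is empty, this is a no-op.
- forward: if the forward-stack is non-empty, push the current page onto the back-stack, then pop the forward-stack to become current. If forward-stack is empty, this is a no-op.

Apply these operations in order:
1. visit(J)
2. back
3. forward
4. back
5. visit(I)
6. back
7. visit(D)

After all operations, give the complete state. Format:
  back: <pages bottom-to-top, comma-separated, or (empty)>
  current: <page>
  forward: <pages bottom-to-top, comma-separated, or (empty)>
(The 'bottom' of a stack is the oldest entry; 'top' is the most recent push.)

Answer: back: HOME
current: D
forward: (empty)

Derivation:
After 1 (visit(J)): cur=J back=1 fwd=0
After 2 (back): cur=HOME back=0 fwd=1
After 3 (forward): cur=J back=1 fwd=0
After 4 (back): cur=HOME back=0 fwd=1
After 5 (visit(I)): cur=I back=1 fwd=0
After 6 (back): cur=HOME back=0 fwd=1
After 7 (visit(D)): cur=D back=1 fwd=0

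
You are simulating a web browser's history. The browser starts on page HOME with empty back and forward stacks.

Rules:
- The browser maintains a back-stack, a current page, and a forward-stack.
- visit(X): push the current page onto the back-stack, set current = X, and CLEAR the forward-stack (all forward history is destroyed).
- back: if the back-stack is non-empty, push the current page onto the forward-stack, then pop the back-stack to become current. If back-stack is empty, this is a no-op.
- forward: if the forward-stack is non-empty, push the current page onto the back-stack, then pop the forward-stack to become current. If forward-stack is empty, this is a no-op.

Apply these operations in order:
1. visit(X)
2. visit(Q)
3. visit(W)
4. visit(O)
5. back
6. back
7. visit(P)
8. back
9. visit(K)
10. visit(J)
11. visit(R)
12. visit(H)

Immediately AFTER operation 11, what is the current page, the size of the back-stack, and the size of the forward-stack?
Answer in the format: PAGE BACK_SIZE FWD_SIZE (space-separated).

After 1 (visit(X)): cur=X back=1 fwd=0
After 2 (visit(Q)): cur=Q back=2 fwd=0
After 3 (visit(W)): cur=W back=3 fwd=0
After 4 (visit(O)): cur=O back=4 fwd=0
After 5 (back): cur=W back=3 fwd=1
After 6 (back): cur=Q back=2 fwd=2
After 7 (visit(P)): cur=P back=3 fwd=0
After 8 (back): cur=Q back=2 fwd=1
After 9 (visit(K)): cur=K back=3 fwd=0
After 10 (visit(J)): cur=J back=4 fwd=0
After 11 (visit(R)): cur=R back=5 fwd=0

R 5 0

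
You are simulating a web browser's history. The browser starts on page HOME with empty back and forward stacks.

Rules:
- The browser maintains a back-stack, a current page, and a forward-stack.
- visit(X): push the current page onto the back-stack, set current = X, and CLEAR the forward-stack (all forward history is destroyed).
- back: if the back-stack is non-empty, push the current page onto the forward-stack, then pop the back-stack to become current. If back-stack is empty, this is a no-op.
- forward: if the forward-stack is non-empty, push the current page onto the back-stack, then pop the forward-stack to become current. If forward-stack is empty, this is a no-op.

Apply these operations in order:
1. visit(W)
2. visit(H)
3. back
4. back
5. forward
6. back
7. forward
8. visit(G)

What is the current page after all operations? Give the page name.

Answer: G

Derivation:
After 1 (visit(W)): cur=W back=1 fwd=0
After 2 (visit(H)): cur=H back=2 fwd=0
After 3 (back): cur=W back=1 fwd=1
After 4 (back): cur=HOME back=0 fwd=2
After 5 (forward): cur=W back=1 fwd=1
After 6 (back): cur=HOME back=0 fwd=2
After 7 (forward): cur=W back=1 fwd=1
After 8 (visit(G)): cur=G back=2 fwd=0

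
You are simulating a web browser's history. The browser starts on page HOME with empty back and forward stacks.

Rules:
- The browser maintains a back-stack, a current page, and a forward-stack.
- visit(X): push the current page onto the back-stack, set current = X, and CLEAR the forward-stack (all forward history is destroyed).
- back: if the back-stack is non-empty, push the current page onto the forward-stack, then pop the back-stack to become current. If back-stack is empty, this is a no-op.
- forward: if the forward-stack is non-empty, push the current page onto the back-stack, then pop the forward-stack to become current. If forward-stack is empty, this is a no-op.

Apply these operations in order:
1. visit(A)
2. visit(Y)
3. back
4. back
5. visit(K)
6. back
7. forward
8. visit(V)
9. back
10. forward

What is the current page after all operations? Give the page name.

Answer: V

Derivation:
After 1 (visit(A)): cur=A back=1 fwd=0
After 2 (visit(Y)): cur=Y back=2 fwd=0
After 3 (back): cur=A back=1 fwd=1
After 4 (back): cur=HOME back=0 fwd=2
After 5 (visit(K)): cur=K back=1 fwd=0
After 6 (back): cur=HOME back=0 fwd=1
After 7 (forward): cur=K back=1 fwd=0
After 8 (visit(V)): cur=V back=2 fwd=0
After 9 (back): cur=K back=1 fwd=1
After 10 (forward): cur=V back=2 fwd=0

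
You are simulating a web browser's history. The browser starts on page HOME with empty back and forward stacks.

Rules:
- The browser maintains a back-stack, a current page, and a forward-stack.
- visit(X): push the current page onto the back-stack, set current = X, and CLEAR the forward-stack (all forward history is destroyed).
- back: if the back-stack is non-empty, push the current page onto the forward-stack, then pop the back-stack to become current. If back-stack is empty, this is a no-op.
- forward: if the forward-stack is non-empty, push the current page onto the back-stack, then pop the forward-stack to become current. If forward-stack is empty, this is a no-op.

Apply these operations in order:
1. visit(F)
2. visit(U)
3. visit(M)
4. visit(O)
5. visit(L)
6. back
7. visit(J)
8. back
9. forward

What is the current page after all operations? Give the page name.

After 1 (visit(F)): cur=F back=1 fwd=0
After 2 (visit(U)): cur=U back=2 fwd=0
After 3 (visit(M)): cur=M back=3 fwd=0
After 4 (visit(O)): cur=O back=4 fwd=0
After 5 (visit(L)): cur=L back=5 fwd=0
After 6 (back): cur=O back=4 fwd=1
After 7 (visit(J)): cur=J back=5 fwd=0
After 8 (back): cur=O back=4 fwd=1
After 9 (forward): cur=J back=5 fwd=0

Answer: J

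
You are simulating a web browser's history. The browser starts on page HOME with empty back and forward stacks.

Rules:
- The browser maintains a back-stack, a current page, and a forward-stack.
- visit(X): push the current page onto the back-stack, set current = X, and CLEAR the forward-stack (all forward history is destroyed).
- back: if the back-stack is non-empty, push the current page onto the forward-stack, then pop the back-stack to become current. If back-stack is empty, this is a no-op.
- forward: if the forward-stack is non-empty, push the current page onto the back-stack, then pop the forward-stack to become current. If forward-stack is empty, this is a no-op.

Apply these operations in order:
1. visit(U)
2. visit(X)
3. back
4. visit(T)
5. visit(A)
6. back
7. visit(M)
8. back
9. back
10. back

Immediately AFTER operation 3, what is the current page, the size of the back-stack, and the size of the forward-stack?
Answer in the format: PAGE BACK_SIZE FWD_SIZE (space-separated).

After 1 (visit(U)): cur=U back=1 fwd=0
After 2 (visit(X)): cur=X back=2 fwd=0
After 3 (back): cur=U back=1 fwd=1

U 1 1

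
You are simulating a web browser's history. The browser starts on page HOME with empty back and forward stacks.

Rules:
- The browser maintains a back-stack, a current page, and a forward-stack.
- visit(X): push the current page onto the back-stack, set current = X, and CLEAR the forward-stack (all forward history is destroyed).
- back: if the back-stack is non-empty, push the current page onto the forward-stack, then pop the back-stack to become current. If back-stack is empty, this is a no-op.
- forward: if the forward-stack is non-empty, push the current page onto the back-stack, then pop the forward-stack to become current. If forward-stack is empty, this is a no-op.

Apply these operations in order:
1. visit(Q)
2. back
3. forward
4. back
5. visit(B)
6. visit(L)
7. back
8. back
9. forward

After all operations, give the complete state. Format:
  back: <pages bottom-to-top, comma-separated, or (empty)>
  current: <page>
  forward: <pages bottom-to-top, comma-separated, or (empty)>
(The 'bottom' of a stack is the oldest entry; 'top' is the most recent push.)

Answer: back: HOME
current: B
forward: L

Derivation:
After 1 (visit(Q)): cur=Q back=1 fwd=0
After 2 (back): cur=HOME back=0 fwd=1
After 3 (forward): cur=Q back=1 fwd=0
After 4 (back): cur=HOME back=0 fwd=1
After 5 (visit(B)): cur=B back=1 fwd=0
After 6 (visit(L)): cur=L back=2 fwd=0
After 7 (back): cur=B back=1 fwd=1
After 8 (back): cur=HOME back=0 fwd=2
After 9 (forward): cur=B back=1 fwd=1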